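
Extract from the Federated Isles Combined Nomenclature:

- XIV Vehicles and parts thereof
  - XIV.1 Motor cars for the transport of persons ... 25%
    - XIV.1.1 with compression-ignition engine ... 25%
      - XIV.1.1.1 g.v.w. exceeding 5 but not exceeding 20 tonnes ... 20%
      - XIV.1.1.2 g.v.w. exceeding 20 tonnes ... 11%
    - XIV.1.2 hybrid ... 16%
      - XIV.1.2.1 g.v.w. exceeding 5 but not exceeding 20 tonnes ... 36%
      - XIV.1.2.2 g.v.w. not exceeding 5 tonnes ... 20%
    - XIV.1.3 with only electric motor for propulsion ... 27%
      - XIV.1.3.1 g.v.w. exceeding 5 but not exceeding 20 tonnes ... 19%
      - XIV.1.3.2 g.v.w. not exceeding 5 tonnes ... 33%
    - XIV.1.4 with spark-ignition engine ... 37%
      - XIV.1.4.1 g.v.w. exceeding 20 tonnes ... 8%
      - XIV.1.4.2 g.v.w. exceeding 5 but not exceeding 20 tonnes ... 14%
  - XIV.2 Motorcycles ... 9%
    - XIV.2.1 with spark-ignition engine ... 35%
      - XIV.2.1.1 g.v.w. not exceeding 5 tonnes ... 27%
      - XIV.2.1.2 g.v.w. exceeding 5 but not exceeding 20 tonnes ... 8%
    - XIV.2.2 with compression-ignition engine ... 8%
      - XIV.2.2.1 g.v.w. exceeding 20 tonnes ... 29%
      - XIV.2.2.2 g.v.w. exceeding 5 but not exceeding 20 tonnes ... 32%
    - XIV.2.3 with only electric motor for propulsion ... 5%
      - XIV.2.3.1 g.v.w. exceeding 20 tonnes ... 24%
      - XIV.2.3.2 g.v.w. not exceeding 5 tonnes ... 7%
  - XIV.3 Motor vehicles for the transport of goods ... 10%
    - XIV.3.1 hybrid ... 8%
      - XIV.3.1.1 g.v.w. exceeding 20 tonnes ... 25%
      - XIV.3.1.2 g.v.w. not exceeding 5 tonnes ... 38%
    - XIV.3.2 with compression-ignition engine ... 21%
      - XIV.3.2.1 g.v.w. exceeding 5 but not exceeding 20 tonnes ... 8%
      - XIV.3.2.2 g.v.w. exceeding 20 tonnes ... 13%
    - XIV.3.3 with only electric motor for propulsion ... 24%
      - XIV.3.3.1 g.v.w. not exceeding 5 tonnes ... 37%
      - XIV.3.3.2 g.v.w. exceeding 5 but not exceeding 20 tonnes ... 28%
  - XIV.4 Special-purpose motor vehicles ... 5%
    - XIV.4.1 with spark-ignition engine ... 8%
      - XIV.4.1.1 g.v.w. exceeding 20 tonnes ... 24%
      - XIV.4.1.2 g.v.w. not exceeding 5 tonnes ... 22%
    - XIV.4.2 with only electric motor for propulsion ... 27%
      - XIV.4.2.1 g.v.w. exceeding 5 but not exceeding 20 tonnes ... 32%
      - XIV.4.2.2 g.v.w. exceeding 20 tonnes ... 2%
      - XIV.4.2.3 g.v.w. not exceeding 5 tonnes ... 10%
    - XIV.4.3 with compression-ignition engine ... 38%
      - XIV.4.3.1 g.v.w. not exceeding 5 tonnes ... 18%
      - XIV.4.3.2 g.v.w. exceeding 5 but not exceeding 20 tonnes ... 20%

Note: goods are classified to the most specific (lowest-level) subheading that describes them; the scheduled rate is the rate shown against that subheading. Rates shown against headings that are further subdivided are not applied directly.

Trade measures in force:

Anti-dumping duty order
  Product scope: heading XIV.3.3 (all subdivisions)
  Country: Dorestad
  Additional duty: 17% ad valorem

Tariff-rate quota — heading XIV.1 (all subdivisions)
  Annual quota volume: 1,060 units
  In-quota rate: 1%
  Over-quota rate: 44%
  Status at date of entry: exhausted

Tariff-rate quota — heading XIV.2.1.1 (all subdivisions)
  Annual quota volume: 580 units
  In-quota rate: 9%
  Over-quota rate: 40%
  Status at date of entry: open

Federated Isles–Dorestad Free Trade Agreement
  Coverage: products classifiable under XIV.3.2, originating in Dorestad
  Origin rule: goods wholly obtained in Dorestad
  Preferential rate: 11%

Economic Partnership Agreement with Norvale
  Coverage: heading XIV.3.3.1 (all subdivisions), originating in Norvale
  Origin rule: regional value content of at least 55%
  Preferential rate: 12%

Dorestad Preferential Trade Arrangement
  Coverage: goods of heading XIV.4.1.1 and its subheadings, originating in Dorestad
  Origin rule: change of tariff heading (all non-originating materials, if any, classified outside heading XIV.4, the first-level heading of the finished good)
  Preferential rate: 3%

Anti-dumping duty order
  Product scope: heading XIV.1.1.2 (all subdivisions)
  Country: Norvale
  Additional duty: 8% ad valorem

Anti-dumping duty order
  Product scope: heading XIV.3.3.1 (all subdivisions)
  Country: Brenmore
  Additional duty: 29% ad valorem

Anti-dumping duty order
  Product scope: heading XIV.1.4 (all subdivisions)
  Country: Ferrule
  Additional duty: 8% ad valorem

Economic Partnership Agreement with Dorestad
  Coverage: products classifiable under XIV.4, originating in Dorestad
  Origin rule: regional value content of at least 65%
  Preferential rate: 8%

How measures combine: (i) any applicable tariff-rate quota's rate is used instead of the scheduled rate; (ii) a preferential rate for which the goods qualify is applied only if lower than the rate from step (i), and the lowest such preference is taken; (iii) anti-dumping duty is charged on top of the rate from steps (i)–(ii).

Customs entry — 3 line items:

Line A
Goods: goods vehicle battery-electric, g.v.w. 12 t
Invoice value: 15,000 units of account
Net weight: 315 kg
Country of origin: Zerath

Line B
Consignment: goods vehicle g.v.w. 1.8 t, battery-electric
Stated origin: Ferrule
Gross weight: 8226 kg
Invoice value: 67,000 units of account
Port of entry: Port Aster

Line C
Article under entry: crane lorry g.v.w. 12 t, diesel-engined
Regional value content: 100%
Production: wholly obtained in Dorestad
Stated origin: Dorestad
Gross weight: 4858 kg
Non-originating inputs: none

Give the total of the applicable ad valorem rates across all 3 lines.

Line A: goods vehicle → XIV.3; battery-electric → XIV.3.3; g.v.w. 12 t → XIV.3.3.2. Scheduled 28%. No special measure applies. → 28%.
Line B: goods vehicle → XIV.3; battery-electric → XIV.3.3; g.v.w. 1.8 t → XIV.3.3.1. Scheduled 37%. No special measure applies. → 37%.
Line C: crane lorry → XIV.4; diesel-engined → XIV.4.3; g.v.w. 12 t → XIV.4.3.2. Scheduled 20%. Dorestad agreement on XIV.3.2: XIV.4.3.2 not covered; Dorestad agreement on XIV.4.1.1: XIV.4.3.2 not covered; Dorestad agreement on XIV.4: RVC ≥ 65% → 8% available; preferential 8%. → 8%.
Sum: 28% + 37% + 8% = 73%.

73%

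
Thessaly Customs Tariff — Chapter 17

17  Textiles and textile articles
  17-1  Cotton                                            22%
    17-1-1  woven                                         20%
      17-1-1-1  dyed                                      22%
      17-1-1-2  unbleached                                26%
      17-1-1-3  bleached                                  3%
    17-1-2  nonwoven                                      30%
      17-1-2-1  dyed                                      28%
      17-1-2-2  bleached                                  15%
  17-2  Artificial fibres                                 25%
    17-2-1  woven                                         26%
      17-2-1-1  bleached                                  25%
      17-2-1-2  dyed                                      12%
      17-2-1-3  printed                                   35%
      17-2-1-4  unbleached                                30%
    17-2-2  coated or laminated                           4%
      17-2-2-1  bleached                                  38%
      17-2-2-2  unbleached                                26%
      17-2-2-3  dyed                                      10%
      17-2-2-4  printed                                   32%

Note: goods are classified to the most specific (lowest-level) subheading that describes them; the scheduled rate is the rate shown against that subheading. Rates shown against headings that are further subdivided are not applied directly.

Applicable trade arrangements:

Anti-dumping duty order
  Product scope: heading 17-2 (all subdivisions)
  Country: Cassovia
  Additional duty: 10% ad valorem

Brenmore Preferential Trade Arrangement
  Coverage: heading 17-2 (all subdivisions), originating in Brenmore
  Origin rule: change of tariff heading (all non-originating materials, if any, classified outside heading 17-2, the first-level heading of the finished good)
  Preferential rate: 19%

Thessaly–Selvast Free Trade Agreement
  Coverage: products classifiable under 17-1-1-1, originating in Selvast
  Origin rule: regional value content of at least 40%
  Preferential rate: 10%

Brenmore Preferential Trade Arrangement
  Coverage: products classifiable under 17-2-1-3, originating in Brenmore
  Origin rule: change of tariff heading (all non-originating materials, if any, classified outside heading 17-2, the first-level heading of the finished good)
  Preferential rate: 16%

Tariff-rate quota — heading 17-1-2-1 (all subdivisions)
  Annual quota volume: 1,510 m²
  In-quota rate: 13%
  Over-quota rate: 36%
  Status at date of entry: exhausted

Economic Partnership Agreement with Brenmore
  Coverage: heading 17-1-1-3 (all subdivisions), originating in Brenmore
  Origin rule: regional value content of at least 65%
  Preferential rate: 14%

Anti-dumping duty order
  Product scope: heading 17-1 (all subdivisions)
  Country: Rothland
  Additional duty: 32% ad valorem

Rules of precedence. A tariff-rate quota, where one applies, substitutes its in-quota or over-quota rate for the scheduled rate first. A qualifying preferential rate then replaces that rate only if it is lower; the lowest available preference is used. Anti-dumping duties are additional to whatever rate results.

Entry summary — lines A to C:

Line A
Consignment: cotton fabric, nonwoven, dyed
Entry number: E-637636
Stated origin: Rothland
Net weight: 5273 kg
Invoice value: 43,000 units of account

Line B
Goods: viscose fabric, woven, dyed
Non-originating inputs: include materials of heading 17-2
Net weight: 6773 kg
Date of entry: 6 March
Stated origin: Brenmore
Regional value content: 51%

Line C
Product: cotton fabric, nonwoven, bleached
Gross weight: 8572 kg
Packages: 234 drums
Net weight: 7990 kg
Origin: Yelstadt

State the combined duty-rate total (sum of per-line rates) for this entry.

Line A: cotton → 17-1; nonwoven → 17-1-2; dyed → 17-1-2-1. Scheduled 28%. quota on 17-1-2-1 exhausted → over-quota 36%; anti-dumping (Rothland, 17-1): +32%; total 36% + 32% = 68%. → 68%.
Line B: viscose → 17-2; woven → 17-2-1; dyed → 17-2-1-2. Scheduled 12%. Brenmore agreement on 17-2: CTH not met; Brenmore agreement on 17-2-1-3: 17-2-1-2 not covered; Brenmore agreement on 17-1-1-3: 17-2-1-2 not covered. → 12%.
Line C: cotton → 17-1; nonwoven → 17-1-2; bleached → 17-1-2-2. Scheduled 15%. No special measure applies. → 15%.
Sum: 68% + 12% + 15% = 95%.

95%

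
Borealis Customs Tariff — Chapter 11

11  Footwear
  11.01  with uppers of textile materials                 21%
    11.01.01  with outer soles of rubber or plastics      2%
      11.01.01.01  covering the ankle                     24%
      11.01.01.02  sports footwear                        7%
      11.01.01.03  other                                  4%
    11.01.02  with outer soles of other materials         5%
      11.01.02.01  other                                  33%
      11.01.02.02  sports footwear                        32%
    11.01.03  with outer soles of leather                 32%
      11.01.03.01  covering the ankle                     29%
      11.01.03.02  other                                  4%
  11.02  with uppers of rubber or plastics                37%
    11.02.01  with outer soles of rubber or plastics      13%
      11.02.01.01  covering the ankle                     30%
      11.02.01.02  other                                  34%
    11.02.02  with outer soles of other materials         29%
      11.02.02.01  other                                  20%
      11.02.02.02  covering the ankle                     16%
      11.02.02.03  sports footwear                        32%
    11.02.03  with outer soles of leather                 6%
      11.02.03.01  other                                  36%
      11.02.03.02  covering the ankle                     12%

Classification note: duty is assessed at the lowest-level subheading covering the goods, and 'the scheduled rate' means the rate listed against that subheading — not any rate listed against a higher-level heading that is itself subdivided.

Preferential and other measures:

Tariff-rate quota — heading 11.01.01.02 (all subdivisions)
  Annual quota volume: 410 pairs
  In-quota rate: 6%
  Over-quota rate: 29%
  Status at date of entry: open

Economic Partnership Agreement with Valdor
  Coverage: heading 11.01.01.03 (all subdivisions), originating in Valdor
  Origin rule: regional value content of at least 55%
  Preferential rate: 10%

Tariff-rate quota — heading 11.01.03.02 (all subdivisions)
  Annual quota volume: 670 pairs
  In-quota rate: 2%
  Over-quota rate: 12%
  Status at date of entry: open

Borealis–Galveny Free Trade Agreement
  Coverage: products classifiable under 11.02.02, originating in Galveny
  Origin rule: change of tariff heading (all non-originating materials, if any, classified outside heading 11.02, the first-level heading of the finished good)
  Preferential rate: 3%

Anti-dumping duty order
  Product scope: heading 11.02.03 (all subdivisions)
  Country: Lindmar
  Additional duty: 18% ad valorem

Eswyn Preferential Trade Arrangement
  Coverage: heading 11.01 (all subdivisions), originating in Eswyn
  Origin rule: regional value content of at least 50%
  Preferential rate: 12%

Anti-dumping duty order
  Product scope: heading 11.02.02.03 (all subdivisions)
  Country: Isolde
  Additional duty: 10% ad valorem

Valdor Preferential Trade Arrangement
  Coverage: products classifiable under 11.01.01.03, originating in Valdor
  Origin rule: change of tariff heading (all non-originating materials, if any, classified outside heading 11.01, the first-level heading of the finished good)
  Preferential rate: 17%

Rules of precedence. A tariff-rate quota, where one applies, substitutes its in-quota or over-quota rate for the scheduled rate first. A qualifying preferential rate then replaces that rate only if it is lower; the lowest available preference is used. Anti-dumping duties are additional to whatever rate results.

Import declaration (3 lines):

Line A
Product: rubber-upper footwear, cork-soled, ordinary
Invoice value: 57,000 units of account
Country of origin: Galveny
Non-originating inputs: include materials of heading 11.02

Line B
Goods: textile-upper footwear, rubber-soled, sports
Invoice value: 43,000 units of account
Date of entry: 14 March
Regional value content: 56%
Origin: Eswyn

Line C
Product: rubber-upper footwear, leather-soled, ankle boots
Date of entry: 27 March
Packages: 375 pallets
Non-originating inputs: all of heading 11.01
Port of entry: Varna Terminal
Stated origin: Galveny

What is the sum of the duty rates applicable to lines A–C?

Line A: rubber-upper → 11.02; cork-soled → 11.02.02; ordinary → 11.02.02.01. Scheduled 20%. Galveny agreement on 11.02.02: CTH not met. → 20%.
Line B: textile-upper → 11.01; rubber-soled → 11.01.01; sports → 11.01.01.02. Scheduled 7%. quota on 11.01.01.02 open → in-quota 6%; Eswyn agreement on 11.01: RVC ≥ 50% → 12% available; preference 12% not lower than 6% → no reduction. → 6%.
Line C: rubber-upper → 11.02; leather-soled → 11.02.03; ankle boots → 11.02.03.02. Scheduled 12%. Galveny agreement on 11.02.02: 11.02.03.02 not covered. → 12%.
Sum: 20% + 6% + 12% = 38%.

38%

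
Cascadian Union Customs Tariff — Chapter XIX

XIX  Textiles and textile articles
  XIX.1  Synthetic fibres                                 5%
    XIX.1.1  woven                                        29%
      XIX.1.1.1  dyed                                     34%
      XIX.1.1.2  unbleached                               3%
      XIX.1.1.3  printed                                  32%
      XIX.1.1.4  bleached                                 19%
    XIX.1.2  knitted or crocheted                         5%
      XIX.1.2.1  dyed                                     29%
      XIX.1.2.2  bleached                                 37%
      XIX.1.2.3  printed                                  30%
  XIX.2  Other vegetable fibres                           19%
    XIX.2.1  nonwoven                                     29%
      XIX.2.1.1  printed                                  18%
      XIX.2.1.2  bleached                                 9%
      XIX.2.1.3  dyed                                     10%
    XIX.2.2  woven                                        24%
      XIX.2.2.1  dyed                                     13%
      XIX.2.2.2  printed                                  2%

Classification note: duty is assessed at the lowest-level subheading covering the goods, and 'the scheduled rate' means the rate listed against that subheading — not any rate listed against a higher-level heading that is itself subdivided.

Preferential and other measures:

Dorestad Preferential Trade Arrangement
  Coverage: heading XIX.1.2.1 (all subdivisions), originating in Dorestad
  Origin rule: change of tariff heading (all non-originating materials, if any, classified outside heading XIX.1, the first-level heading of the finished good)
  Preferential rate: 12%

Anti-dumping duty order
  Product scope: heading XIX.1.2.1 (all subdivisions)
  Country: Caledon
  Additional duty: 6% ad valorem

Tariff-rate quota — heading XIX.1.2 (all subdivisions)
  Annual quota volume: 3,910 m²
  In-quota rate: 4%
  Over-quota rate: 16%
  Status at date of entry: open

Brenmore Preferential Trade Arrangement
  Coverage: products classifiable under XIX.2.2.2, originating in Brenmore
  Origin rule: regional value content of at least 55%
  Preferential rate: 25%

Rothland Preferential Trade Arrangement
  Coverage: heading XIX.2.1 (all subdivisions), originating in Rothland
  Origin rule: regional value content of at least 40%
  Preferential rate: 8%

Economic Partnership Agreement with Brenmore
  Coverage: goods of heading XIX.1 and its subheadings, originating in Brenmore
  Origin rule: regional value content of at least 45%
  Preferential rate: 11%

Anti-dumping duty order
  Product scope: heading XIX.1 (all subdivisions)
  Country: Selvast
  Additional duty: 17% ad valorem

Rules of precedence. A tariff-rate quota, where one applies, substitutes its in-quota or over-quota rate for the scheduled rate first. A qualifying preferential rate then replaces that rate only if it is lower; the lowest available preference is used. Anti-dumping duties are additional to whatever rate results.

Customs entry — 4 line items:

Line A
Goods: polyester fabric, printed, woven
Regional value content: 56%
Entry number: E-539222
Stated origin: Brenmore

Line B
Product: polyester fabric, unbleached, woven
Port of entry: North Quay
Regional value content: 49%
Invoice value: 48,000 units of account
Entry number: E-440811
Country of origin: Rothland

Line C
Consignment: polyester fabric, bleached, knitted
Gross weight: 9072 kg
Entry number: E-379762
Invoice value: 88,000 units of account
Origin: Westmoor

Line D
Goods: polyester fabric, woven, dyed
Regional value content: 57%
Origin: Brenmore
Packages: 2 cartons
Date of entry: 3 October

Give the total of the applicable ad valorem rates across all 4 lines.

Line A: polyester → XIX.1; woven → XIX.1.1; printed → XIX.1.1.3. Scheduled 32%. Brenmore agreement on XIX.2.2.2: XIX.1.1.3 not covered; Brenmore agreement on XIX.1: RVC ≥ 45% → 11% available; preferential 11%. → 11%.
Line B: polyester → XIX.1; woven → XIX.1.1; unbleached → XIX.1.1.2. Scheduled 3%. Rothland agreement on XIX.2.1: XIX.1.1.2 not covered. → 3%.
Line C: polyester → XIX.1; knitted → XIX.1.2; bleached → XIX.1.2.2. Scheduled 37%. quota on XIX.1.2 open → in-quota 4%. → 4%.
Line D: polyester → XIX.1; woven → XIX.1.1; dyed → XIX.1.1.1. Scheduled 34%. Brenmore agreement on XIX.2.2.2: XIX.1.1.1 not covered; Brenmore agreement on XIX.1: RVC ≥ 45% → 11% available; preferential 11%. → 11%.
Sum: 11% + 3% + 4% + 11% = 29%.

29%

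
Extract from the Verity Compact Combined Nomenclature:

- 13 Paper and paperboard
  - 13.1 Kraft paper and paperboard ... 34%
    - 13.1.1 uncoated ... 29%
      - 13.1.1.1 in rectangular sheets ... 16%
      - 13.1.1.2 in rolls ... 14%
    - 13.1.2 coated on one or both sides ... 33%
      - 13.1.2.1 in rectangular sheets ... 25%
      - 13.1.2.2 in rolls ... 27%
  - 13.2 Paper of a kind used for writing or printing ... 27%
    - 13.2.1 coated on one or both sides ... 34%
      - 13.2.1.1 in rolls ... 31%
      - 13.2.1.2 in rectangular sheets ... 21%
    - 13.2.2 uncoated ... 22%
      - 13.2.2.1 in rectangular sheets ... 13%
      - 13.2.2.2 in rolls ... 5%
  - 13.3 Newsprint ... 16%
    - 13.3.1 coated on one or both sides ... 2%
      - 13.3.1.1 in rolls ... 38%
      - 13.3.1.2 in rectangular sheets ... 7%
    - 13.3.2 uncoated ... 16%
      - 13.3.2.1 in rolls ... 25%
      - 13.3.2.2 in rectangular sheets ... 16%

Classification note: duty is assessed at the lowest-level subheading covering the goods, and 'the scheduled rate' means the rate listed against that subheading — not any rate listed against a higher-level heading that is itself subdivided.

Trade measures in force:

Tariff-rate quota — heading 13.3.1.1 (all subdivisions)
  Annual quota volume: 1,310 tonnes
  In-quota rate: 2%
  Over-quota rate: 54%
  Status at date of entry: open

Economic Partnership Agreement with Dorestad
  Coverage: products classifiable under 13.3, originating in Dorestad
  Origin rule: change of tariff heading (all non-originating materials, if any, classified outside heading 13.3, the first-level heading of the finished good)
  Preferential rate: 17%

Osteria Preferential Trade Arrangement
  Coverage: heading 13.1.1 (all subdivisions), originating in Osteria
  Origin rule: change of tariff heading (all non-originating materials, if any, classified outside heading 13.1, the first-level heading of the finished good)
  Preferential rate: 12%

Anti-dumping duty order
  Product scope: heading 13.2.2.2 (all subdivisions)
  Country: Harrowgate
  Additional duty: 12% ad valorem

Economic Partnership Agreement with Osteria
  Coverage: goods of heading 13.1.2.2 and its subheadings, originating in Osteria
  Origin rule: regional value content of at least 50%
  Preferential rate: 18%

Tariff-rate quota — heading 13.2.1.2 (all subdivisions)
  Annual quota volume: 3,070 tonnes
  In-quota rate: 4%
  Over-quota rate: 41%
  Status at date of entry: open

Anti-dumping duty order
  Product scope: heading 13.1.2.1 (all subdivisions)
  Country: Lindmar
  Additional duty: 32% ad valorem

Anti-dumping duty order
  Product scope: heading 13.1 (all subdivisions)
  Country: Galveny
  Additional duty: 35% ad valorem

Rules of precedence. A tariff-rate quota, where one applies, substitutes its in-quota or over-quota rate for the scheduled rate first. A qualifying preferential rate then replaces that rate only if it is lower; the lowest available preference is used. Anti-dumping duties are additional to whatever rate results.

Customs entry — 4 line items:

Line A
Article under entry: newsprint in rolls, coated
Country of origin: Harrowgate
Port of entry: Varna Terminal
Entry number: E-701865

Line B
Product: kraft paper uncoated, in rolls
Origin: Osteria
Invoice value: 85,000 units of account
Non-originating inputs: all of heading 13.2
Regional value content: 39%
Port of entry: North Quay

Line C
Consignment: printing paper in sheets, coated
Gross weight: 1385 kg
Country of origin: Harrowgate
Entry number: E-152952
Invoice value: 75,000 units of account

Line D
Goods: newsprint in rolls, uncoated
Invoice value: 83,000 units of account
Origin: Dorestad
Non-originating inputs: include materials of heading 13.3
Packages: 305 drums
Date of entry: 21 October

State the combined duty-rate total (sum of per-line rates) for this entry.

Line A: newsprint → 13.3; coated → 13.3.1; in rolls → 13.3.1.1. Scheduled 38%. quota on 13.3.1.1 open → in-quota 2%. → 2%.
Line B: kraft paper → 13.1; uncoated → 13.1.1; in rolls → 13.1.1.2. Scheduled 14%. Osteria agreement on 13.1.1: CTH met → 12% available; Osteria agreement on 13.1.2.2: 13.1.1.2 not covered; preferential 12%. → 12%.
Line C: printing paper → 13.2; coated → 13.2.1; in sheets → 13.2.1.2. Scheduled 21%. quota on 13.2.1.2 open → in-quota 4%. → 4%.
Line D: newsprint → 13.3; uncoated → 13.3.2; in rolls → 13.3.2.1. Scheduled 25%. Dorestad agreement on 13.3: CTH not met. → 25%.
Sum: 2% + 12% + 4% + 25% = 43%.

43%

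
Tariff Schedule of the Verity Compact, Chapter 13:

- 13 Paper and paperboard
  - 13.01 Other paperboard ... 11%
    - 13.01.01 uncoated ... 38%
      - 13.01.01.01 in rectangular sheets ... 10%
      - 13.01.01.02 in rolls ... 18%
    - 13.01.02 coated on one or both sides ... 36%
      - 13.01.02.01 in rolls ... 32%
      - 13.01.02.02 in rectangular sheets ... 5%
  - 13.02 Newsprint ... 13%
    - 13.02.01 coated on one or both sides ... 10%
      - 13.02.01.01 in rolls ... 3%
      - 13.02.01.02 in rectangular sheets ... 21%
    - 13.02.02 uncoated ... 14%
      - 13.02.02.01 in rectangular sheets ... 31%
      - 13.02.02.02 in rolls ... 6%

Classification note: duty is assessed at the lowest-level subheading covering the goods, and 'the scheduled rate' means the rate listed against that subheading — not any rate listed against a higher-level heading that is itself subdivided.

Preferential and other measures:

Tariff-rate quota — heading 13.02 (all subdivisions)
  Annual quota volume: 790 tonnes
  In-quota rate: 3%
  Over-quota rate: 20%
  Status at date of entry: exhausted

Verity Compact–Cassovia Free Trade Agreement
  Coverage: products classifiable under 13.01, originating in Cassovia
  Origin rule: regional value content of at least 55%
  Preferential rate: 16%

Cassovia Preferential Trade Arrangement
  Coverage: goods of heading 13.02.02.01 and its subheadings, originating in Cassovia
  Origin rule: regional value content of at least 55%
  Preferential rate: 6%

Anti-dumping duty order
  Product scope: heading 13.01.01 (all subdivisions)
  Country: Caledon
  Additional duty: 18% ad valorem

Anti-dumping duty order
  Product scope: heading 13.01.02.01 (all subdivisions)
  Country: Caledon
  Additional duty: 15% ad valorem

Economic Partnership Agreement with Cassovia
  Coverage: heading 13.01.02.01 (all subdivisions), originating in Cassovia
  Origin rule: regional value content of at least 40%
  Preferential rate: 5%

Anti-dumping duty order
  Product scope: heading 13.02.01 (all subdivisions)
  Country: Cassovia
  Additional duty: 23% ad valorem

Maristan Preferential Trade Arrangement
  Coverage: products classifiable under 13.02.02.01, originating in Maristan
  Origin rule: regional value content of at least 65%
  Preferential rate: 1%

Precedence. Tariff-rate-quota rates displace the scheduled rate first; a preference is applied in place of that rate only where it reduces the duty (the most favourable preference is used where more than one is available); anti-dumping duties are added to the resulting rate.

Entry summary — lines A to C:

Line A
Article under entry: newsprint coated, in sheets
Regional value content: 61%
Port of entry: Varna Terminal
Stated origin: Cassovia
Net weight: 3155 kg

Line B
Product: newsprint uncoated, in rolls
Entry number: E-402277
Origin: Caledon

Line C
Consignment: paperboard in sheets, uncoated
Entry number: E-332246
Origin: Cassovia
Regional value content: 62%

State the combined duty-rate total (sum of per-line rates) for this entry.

Line A: newsprint → 13.02; coated → 13.02.01; in sheets → 13.02.01.02. Scheduled 21%. quota on 13.02 exhausted → over-quota 20%; Cassovia agreement on 13.01: 13.02.01.02 not covered; Cassovia agreement on 13.02.02.01: 13.02.01.02 not covered; Cassovia agreement on 13.01.02.01: 13.02.01.02 not covered; anti-dumping (Cassovia, 13.02.01): +23%; total 20% + 23% = 43%. → 43%.
Line B: newsprint → 13.02; uncoated → 13.02.02; in rolls → 13.02.02.02. Scheduled 6%. quota on 13.02 exhausted → over-quota 20%. → 20%.
Line C: paperboard → 13.01; uncoated → 13.01.01; in sheets → 13.01.01.01. Scheduled 10%. Cassovia agreement on 13.01: RVC ≥ 55% → 16% available; Cassovia agreement on 13.02.02.01: 13.01.01.01 not covered; Cassovia agreement on 13.01.02.01: 13.01.01.01 not covered; preference 16% not lower than 10% → no reduction. → 10%.
Sum: 43% + 20% + 10% = 73%.

73%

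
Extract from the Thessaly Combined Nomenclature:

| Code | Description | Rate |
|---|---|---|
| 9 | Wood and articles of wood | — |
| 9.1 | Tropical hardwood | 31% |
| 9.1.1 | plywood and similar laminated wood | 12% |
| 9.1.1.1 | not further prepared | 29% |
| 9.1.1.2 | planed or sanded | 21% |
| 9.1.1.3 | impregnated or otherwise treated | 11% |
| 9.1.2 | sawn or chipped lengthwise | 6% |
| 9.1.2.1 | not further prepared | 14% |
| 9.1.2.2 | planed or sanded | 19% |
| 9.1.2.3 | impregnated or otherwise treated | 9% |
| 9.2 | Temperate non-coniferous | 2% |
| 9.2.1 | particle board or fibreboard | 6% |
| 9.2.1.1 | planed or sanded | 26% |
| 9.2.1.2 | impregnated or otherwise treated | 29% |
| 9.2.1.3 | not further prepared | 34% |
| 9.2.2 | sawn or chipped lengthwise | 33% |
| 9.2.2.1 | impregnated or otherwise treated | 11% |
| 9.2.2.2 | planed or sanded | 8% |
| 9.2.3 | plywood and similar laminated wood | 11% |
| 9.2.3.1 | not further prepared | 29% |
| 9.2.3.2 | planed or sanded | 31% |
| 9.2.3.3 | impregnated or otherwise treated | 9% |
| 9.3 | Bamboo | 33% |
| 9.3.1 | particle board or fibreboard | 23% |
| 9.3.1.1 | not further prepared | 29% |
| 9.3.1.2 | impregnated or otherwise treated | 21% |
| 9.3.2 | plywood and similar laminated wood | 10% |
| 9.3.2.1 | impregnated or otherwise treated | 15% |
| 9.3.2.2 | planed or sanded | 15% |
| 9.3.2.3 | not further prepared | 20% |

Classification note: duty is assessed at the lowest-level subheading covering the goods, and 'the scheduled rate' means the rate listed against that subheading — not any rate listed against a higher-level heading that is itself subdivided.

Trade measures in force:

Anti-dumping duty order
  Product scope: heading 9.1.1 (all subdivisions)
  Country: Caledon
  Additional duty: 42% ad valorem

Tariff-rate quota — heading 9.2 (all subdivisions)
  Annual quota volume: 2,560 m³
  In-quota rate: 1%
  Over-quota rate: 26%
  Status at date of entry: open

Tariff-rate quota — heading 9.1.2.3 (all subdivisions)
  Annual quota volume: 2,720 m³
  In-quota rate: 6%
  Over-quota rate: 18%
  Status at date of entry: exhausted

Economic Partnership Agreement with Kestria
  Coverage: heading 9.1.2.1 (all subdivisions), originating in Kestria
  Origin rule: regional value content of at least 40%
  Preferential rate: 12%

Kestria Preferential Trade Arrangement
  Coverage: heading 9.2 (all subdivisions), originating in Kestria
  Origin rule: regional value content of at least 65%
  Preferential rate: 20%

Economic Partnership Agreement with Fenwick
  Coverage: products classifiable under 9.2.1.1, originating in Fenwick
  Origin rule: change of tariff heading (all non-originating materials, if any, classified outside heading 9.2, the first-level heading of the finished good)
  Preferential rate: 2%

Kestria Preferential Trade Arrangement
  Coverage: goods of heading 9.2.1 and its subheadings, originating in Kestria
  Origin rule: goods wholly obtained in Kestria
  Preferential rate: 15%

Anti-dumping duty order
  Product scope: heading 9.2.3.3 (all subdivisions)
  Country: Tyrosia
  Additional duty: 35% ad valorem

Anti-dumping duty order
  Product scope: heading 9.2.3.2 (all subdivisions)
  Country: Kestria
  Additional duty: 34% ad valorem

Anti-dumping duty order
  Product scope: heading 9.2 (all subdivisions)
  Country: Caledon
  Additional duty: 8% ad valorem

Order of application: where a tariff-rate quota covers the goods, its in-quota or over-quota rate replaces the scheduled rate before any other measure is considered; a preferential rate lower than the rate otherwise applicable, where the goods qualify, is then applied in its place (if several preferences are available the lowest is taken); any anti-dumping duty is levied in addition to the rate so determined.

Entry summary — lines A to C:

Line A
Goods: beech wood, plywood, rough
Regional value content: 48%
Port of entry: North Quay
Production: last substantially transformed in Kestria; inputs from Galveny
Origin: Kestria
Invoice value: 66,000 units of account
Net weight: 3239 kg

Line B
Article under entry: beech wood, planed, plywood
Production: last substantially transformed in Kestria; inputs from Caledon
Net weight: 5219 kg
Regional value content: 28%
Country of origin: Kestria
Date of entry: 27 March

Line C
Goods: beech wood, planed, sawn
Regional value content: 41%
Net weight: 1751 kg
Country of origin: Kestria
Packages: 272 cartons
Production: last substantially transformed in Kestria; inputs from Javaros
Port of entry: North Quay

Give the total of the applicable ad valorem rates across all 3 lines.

37%

Line A: beech → 9.2; plywood → 9.2.3; rough → 9.2.3.1. Scheduled 29%. quota on 9.2 open → in-quota 1%; Kestria agreement on 9.1.2.1: 9.2.3.1 not covered; Kestria agreement on 9.2: RVC < 65%; Kestria agreement on 9.2.1: 9.2.3.1 not covered. → 1%.
Line B: beech → 9.2; plywood → 9.2.3; planed → 9.2.3.2. Scheduled 31%. quota on 9.2 open → in-quota 1%; Kestria agreement on 9.1.2.1: 9.2.3.2 not covered; Kestria agreement on 9.2: RVC < 65%; Kestria agreement on 9.2.1: 9.2.3.2 not covered; anti-dumping (Kestria, 9.2.3.2): +34%; total 1% + 34% = 35%. → 35%.
Line C: beech → 9.2; sawn → 9.2.2; planed → 9.2.2.2. Scheduled 8%. quota on 9.2 open → in-quota 1%; Kestria agreement on 9.1.2.1: 9.2.2.2 not covered; Kestria agreement on 9.2: RVC < 65%; Kestria agreement on 9.2.1: 9.2.2.2 not covered. → 1%.
Sum: 1% + 35% + 1% = 37%.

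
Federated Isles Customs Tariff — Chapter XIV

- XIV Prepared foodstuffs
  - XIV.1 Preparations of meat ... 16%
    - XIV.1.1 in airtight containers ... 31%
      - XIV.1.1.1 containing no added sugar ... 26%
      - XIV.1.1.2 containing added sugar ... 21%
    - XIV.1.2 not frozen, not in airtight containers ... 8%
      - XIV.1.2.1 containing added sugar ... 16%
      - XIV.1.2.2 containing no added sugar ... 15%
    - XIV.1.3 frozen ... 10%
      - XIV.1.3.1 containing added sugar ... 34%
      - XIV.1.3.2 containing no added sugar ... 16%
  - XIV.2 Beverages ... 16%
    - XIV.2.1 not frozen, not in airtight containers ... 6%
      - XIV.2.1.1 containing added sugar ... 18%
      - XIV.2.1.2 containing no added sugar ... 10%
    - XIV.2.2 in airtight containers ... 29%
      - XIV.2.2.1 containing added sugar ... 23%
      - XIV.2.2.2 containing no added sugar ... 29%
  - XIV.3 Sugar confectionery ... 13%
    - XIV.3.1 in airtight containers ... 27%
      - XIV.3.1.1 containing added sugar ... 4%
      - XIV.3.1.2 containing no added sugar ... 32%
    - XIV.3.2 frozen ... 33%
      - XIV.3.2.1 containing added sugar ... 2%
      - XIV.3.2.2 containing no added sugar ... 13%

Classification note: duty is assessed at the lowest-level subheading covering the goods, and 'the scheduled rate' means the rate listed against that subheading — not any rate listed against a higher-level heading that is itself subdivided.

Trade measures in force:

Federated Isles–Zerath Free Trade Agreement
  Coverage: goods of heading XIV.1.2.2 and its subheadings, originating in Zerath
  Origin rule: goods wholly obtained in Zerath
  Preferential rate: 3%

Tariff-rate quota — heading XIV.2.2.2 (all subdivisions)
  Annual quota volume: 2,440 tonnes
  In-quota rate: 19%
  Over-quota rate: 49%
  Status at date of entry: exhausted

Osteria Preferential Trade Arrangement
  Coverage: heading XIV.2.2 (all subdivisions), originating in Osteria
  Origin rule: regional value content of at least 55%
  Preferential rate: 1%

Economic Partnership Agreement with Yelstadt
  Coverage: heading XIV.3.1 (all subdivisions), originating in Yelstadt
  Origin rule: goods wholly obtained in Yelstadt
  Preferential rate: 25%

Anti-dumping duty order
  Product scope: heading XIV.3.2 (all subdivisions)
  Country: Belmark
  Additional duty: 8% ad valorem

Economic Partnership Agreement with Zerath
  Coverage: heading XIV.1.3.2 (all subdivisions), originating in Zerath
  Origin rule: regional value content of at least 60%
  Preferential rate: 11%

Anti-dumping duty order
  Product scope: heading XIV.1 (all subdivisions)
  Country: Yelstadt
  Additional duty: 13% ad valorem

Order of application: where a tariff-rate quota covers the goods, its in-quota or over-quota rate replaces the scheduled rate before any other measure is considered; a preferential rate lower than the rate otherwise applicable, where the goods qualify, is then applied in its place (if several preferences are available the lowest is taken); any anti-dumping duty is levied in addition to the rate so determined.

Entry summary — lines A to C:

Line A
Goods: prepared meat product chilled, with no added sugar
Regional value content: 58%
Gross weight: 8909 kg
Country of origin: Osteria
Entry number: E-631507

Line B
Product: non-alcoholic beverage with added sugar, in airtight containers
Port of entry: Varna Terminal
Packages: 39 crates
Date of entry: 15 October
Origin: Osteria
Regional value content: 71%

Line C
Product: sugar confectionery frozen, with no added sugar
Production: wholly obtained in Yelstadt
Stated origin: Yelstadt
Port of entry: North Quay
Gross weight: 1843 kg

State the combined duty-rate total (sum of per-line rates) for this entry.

29%

Line A: prepared meat product → XIV.1; chilled → XIV.1.2; with no added sugar → XIV.1.2.2. Scheduled 15%. Osteria agreement on XIV.2.2: XIV.1.2.2 not covered. → 15%.
Line B: non-alcoholic beverage → XIV.2; in airtight containers → XIV.2.2; with added sugar → XIV.2.2.1. Scheduled 23%. Osteria agreement on XIV.2.2: RVC ≥ 55% → 1% available; preferential 1%. → 1%.
Line C: sugar confectionery → XIV.3; frozen → XIV.3.2; with no added sugar → XIV.3.2.2. Scheduled 13%. Yelstadt agreement on XIV.3.1: XIV.3.2.2 not covered. → 13%.
Sum: 15% + 1% + 13% = 29%.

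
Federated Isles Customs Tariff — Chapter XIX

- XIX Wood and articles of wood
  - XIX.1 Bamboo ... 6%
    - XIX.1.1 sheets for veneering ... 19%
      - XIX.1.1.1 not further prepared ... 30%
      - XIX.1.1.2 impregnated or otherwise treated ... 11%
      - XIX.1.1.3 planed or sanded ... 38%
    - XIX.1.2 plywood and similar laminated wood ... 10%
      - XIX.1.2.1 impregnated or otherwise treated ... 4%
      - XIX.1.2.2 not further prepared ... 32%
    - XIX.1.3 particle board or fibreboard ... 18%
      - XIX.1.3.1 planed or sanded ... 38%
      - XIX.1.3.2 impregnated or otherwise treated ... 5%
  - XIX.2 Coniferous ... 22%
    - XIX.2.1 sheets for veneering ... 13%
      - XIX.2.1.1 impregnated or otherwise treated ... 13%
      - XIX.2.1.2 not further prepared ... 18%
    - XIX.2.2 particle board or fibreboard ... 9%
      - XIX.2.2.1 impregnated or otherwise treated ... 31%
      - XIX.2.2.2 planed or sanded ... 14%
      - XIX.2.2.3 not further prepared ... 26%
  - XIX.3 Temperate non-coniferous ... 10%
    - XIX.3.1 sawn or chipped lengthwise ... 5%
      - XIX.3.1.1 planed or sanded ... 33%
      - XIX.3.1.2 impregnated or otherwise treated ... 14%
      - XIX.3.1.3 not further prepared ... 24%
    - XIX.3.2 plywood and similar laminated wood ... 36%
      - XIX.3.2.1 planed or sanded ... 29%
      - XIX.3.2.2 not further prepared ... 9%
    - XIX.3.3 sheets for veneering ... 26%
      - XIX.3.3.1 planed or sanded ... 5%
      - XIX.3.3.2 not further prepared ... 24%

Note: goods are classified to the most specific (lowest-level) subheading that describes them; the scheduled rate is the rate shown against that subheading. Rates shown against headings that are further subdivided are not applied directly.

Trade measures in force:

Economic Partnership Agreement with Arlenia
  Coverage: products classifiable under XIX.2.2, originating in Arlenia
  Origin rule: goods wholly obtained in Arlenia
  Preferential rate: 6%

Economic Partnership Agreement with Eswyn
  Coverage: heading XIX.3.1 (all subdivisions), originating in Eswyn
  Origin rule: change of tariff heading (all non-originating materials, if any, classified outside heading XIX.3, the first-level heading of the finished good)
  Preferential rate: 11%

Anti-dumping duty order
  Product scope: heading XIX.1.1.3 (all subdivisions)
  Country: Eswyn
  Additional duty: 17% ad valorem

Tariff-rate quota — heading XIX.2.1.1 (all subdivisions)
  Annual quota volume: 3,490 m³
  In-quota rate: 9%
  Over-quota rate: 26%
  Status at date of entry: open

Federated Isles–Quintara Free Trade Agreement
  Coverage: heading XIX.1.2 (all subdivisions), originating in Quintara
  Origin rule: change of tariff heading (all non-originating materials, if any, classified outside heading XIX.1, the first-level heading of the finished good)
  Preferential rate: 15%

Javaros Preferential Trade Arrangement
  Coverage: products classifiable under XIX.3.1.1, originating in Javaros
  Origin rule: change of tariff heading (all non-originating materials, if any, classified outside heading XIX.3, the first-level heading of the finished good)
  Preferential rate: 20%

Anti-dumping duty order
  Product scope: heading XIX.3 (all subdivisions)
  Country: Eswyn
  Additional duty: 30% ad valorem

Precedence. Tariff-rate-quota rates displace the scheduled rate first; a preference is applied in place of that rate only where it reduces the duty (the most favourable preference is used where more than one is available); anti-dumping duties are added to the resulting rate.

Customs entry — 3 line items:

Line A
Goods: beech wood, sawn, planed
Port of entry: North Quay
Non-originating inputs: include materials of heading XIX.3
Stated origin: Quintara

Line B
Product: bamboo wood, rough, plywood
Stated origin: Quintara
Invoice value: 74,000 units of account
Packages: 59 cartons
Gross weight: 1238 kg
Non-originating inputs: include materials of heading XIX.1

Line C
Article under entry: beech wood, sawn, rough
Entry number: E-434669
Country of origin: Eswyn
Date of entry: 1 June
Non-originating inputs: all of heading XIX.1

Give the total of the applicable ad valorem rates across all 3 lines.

Line A: beech → XIX.3; sawn → XIX.3.1; planed → XIX.3.1.1. Scheduled 33%. Quintara agreement on XIX.1.2: XIX.3.1.1 not covered. → 33%.
Line B: bamboo → XIX.1; plywood → XIX.1.2; rough → XIX.1.2.2. Scheduled 32%. Quintara agreement on XIX.1.2: CTH not met. → 32%.
Line C: beech → XIX.3; sawn → XIX.3.1; rough → XIX.3.1.3. Scheduled 24%. Eswyn agreement on XIX.3.1: CTH met → 11% available; preferential 11%; anti-dumping (Eswyn, XIX.3): +30%; total 11% + 30% = 41%. → 41%.
Sum: 33% + 32% + 41% = 106%.

106%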